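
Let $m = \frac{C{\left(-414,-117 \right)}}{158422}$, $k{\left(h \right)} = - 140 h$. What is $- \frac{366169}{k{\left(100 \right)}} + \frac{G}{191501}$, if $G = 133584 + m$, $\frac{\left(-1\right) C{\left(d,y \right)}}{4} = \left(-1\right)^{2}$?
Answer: $\frac{5702550839919159}{212365799954000} \approx 26.852$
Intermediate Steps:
$C{\left(d,y \right)} = -4$ ($C{\left(d,y \right)} = - 4 \left(-1\right)^{2} = \left(-4\right) 1 = -4$)
$m = - \frac{2}{79211}$ ($m = - \frac{4}{158422} = \left(-4\right) \frac{1}{158422} = - \frac{2}{79211} \approx -2.5249 \cdot 10^{-5}$)
$G = \frac{10581322222}{79211}$ ($G = 133584 - \frac{2}{79211} = \frac{10581322222}{79211} \approx 1.3358 \cdot 10^{5}$)
$- \frac{366169}{k{\left(100 \right)}} + \frac{G}{191501} = - \frac{366169}{\left(-140\right) 100} + \frac{10581322222}{79211 \cdot 191501} = - \frac{366169}{-14000} + \frac{10581322222}{79211} \cdot \frac{1}{191501} = \left(-366169\right) \left(- \frac{1}{14000}\right) + \frac{10581322222}{15168985711} = \frac{366169}{14000} + \frac{10581322222}{15168985711} = \frac{5702550839919159}{212365799954000}$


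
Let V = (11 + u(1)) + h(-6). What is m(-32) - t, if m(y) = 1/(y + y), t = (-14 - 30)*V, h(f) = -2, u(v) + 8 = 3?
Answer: 11263/64 ≈ 175.98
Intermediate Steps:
u(v) = -5 (u(v) = -8 + 3 = -5)
V = 4 (V = (11 - 5) - 2 = 6 - 2 = 4)
t = -176 (t = (-14 - 30)*4 = -44*4 = -176)
m(y) = 1/(2*y)
m(-32) - t = (1/2)/(-32) - 1*(-176) = (1/2)*(-1/32) + 176 = -1/64 + 176 = 11263/64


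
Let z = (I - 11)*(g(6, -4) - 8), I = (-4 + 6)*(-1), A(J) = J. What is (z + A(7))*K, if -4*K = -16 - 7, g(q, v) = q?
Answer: 759/4 ≈ 189.75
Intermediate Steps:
I = -2 (I = 2*(-1) = -2)
z = 26 (z = (-2 - 11)*(6 - 8) = -13*(-2) = 26)
K = 23/4 (K = -(-16 - 7)/4 = -¼*(-23) = 23/4 ≈ 5.7500)
(z + A(7))*K = (26 + 7)*(23/4) = 33*(23/4) = 759/4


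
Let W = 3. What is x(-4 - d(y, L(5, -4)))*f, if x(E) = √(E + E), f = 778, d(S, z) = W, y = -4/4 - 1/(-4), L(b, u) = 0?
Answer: 778*I*√14 ≈ 2911.0*I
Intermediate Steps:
y = -¾ (y = -4*¼ - 1*(-¼) = -1 + ¼ = -¾ ≈ -0.75000)
d(S, z) = 3
x(E) = √2*√E (x(E) = √(2*E) = √2*√E)
x(-4 - d(y, L(5, -4)))*f = (√2*√(-4 - 1*3))*778 = (√2*√(-4 - 3))*778 = (√2*√(-7))*778 = (√2*(I*√7))*778 = (I*√14)*778 = 778*I*√14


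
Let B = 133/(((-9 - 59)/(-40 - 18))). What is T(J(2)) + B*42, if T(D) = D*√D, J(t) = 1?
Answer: 81014/17 ≈ 4765.5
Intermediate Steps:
T(D) = D^(3/2)
B = 3857/34 (B = 133/((-68/(-58))) = 133/((-68*(-1/58))) = 133/(34/29) = 133*(29/34) = 3857/34 ≈ 113.44)
T(J(2)) + B*42 = 1^(3/2) + (3857/34)*42 = 1 + 80997/17 = 81014/17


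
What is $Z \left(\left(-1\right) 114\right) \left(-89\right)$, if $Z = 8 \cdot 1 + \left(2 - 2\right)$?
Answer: $81168$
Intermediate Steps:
$Z = 8$ ($Z = 8 + \left(2 - 2\right) = 8 + 0 = 8$)
$Z \left(\left(-1\right) 114\right) \left(-89\right) = 8 \left(\left(-1\right) 114\right) \left(-89\right) = 8 \left(-114\right) \left(-89\right) = \left(-912\right) \left(-89\right) = 81168$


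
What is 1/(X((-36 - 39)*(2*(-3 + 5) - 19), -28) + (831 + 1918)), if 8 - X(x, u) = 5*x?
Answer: -1/2868 ≈ -0.00034868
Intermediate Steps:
X(x, u) = 8 - 5*x
1/(X((-36 - 39)*(2*(-3 + 5) - 19), -28) + (831 + 1918)) = 1/((8 - 5*(-36 - 39)*(2*(-3 + 5) - 19)) + (831 + 1918)) = 1/((8 - (-375)*(2*2 - 19)) + 2749) = 1/((8 - (-375)*(4 - 19)) + 2749) = 1/((8 - (-375)*(-15)) + 2749) = 1/((8 - 5*1125) + 2749) = 1/((8 - 5625) + 2749) = 1/(-5617 + 2749) = 1/(-2868) = -1/2868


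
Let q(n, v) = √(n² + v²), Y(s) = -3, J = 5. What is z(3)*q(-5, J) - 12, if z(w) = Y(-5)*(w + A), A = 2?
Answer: -12 - 75*√2 ≈ -118.07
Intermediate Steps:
z(w) = -6 - 3*w (z(w) = -3*(w + 2) = -3*(2 + w) = -6 - 3*w)
z(3)*q(-5, J) - 12 = (-6 - 3*3)*√((-5)² + 5²) - 12 = (-6 - 9)*√(25 + 25) - 12 = -75*√2 - 12 = -12 - 75*√2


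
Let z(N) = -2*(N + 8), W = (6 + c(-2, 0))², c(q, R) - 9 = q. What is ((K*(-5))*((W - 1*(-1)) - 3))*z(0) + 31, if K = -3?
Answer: -40049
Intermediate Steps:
c(q, R) = 9 + q
W = 169 (W = (6 + (9 - 2))² = (6 + 7)² = 13² = 169)
z(N) = -16 - 2*N (z(N) = -2*(8 + N) = -16 - 2*N)
((K*(-5))*((W - 1*(-1)) - 3))*z(0) + 31 = ((-3*(-5))*((169 - 1*(-1)) - 3))*(-16 - 2*0) + 31 = (15*((169 + 1) - 3))*(-16 + 0) + 31 = (15*(170 - 3))*(-16) + 31 = (15*167)*(-16) + 31 = 2505*(-16) + 31 = -40080 + 31 = -40049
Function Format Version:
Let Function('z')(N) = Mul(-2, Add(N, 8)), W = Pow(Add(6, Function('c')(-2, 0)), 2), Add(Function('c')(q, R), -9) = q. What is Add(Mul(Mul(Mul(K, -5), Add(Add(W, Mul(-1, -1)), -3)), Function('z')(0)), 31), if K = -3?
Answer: -40049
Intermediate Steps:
Function('c')(q, R) = Add(9, q)
W = 169 (W = Pow(Add(6, Add(9, -2)), 2) = Pow(Add(6, 7), 2) = Pow(13, 2) = 169)
Function('z')(N) = Add(-16, Mul(-2, N)) (Function('z')(N) = Mul(-2, Add(8, N)) = Add(-16, Mul(-2, N)))
Add(Mul(Mul(Mul(K, -5), Add(Add(W, Mul(-1, -1)), -3)), Function('z')(0)), 31) = Add(Mul(Mul(Mul(-3, -5), Add(Add(169, Mul(-1, -1)), -3)), Add(-16, Mul(-2, 0))), 31) = Add(Mul(Mul(15, Add(Add(169, 1), -3)), Add(-16, 0)), 31) = Add(Mul(Mul(15, Add(170, -3)), -16), 31) = Add(Mul(Mul(15, 167), -16), 31) = Add(Mul(2505, -16), 31) = Add(-40080, 31) = -40049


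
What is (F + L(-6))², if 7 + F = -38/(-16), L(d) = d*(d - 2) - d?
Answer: 156025/64 ≈ 2437.9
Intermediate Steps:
L(d) = -d + d*(-2 + d) (L(d) = d*(-2 + d) - d = -d + d*(-2 + d))
F = -37/8 (F = -7 - 38/(-16) = -7 - 38*(-1/16) = -7 + 19/8 = -37/8 ≈ -4.6250)
(F + L(-6))² = (-37/8 - 6*(-3 - 6))² = (-37/8 - 6*(-9))² = (-37/8 + 54)² = (395/8)² = 156025/64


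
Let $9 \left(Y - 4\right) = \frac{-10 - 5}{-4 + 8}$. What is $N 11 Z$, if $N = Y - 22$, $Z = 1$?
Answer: $- \frac{2431}{12} \approx -202.58$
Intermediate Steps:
$Y = \frac{43}{12}$ ($Y = 4 + \frac{\left(-10 - 5\right) \frac{1}{-4 + 8}}{9} = 4 + \frac{\left(-15\right) \frac{1}{4}}{9} = 4 + \frac{1}{9} \left(- \frac{15}{4}\right) = 4 - \frac{5}{12} = \frac{43}{12} \approx 3.5833$)
$N = - \frac{221}{12}$ ($N = \frac{43}{12} - 22 = - \frac{221}{12} \approx -18.417$)
$N 11 Z = \left(- \frac{221}{12}\right) 11 \cdot 1 = \left(- \frac{2431}{12}\right) 1 = - \frac{2431}{12}$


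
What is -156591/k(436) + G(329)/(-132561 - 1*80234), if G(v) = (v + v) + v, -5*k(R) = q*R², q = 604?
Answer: 53283559017/24432692905280 ≈ 0.0021808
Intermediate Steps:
k(R) = -604*R²/5
G(v) = 3*v (G(v) = 2*v + v = 3*v)
-156591/k(436) + G(329)/(-132561 - 1*80234) = -156591/((-604/5*436²)) + (3*329)/(-132561 - 1*80234) = -156591/((-604/5*190096)) + 987/(-132561 - 80234) = -156591/(-114817984/5) + 987/(-212795) = -156591*(-5/114817984) + 987*(-1/212795) = 782955/114817984 - 987/212795 = 53283559017/24432692905280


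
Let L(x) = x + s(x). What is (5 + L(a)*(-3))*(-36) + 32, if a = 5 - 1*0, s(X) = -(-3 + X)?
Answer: 176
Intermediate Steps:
s(X) = 3 - X
a = 5 (a = 5 + 0 = 5)
L(x) = 3 (L(x) = x + (3 - x) = 3)
(5 + L(a)*(-3))*(-36) + 32 = (5 + 3*(-3))*(-36) + 32 = (5 - 9)*(-36) + 32 = -4*(-36) + 32 = 144 + 32 = 176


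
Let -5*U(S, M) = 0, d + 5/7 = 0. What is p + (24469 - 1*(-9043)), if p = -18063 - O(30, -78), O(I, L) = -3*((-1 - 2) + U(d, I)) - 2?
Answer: 15442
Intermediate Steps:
d = -5/7 (d = -5/7 + 0 = -5/7 ≈ -0.71429)
U(S, M) = 0 (U(S, M) = -⅕*0 = 0)
O(I, L) = 7 (O(I, L) = -3*((-1 - 2) + 0) - 2 = -3*(-3 + 0) - 2 = -3*(-3) - 2 = 9 - 2 = 7)
p = -18070 (p = -18063 - 1*7 = -18063 - 7 = -18070)
p + (24469 - 1*(-9043)) = -18070 + (24469 - 1*(-9043)) = -18070 + (24469 + 9043) = -18070 + 33512 = 15442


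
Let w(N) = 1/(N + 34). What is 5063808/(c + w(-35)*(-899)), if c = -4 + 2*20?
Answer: 5063808/935 ≈ 5415.8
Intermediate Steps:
c = 36 (c = -4 + 40 = 36)
w(N) = 1/(34 + N)
5063808/(c + w(-35)*(-899)) = 5063808/(36 - 899/(34 - 35)) = 5063808/(36 - 899/(-1)) = 5063808/(36 - 1*(-899)) = 5063808/(36 + 899) = 5063808/935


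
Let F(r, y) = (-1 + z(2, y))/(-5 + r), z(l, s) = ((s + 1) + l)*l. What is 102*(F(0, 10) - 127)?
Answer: -13464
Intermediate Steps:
z(l, s) = l*(1 + l + s) (z(l, s) = ((1 + s) + l)*l = (1 + l + s)*l = l*(1 + l + s))
F(r, y) = (5 + 2*y)/(-5 + r) (F(r, y) = (-1 + 2*(1 + 2 + y))/(-5 + r) = (-1 + 2*(3 + y))/(-5 + r) = (-1 + (6 + 2*y))/(-5 + r) = (5 + 2*y)/(-5 + r))
102*(F(0, 10) - 127) = 102*((5 + 2*10)/(-5 + 0) - 127) = 102*((5 + 20)/(-5) - 127) = 102*(-⅕*25 - 127) = 102*(-5 - 127) = 102*(-132) = -13464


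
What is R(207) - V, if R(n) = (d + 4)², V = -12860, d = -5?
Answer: 12861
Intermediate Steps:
R(n) = 1 (R(n) = (-5 + 4)² = (-1)² = 1)
R(207) - V = 1 - 1*(-12860) = 1 + 12860 = 12861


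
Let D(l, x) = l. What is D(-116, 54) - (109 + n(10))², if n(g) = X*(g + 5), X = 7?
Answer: -45912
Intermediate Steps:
n(g) = 35 + 7*g (n(g) = 7*(g + 5) = 7*(5 + g) = 35 + 7*g)
D(-116, 54) - (109 + n(10))² = -116 - (109 + (35 + 7*10))² = -116 - (109 + (35 + 70))² = -116 - (109 + 105)² = -116 - 1*214² = -116 - 1*45796 = -116 - 45796 = -45912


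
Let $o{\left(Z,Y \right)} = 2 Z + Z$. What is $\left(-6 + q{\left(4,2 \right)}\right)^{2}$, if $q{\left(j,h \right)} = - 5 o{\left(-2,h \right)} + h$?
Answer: $676$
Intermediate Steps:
$o{\left(Z,Y \right)} = 3 Z$
$q{\left(j,h \right)} = 30 + h$ ($q{\left(j,h \right)} = - 5 \cdot 3 \left(-2\right) + h = \left(-5\right) \left(-6\right) + h = 30 + h$)
$\left(-6 + q{\left(4,2 \right)}\right)^{2} = \left(-6 + \left(30 + 2\right)\right)^{2} = \left(-6 + 32\right)^{2} = 26^{2} = 676$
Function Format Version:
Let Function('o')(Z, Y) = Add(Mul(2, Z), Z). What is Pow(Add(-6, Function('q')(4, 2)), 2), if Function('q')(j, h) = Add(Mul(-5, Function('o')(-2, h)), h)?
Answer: 676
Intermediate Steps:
Function('o')(Z, Y) = Mul(3, Z)
Function('q')(j, h) = Add(30, h) (Function('q')(j, h) = Add(Mul(-5, Mul(3, -2)), h) = Add(Mul(-5, -6), h) = Add(30, h))
Pow(Add(-6, Function('q')(4, 2)), 2) = Pow(Add(-6, Add(30, 2)), 2) = Pow(Add(-6, 32), 2) = Pow(26, 2) = 676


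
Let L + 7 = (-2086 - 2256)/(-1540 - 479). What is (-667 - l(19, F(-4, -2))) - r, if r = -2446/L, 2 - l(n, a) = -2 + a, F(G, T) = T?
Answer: -11527817/9791 ≈ -1177.4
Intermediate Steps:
l(n, a) = 4 - a (l(n, a) = 2 - (-2 + a) = 2 + (2 - a) = 4 - a)
L = -9791/2019 (L = -7 + (-2086 - 2256)/(-1540 - 479) = -7 - 4342/(-2019) = -7 - 4342*(-1/2019) = -7 + 4342/2019 = -9791/2019 ≈ -4.8494)
r = 4938474/9791 (r = -2446/(-9791/2019) = -2446*(-2019/9791) = 4938474/9791 ≈ 504.39)
(-667 - l(19, F(-4, -2))) - r = (-667 - (4 - 1*(-2))) - 1*4938474/9791 = (-667 - (4 + 2)) - 4938474/9791 = (-667 - 1*6) - 4938474/9791 = (-667 - 6) - 4938474/9791 = -673 - 4938474/9791 = -11527817/9791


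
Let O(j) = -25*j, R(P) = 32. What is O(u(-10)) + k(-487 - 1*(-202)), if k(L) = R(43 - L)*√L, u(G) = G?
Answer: 250 + 32*I*√285 ≈ 250.0 + 540.22*I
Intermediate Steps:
k(L) = 32*√L
O(u(-10)) + k(-487 - 1*(-202)) = -25*(-10) + 32*√(-487 - 1*(-202)) = 250 + 32*√(-487 + 202) = 250 + 32*√(-285) = 250 + 32*(I*√285) = 250 + 32*I*√285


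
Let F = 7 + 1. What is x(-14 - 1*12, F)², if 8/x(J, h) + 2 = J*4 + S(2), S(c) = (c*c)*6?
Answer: 16/1681 ≈ 0.0095181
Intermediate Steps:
F = 8
S(c) = 6*c² (S(c) = c²*6 = 6*c²)
x(J, h) = 8/(22 + 4*J) (x(J, h) = 8/(-2 + (J*4 + 6*2²)) = 8/(-2 + (4*J + 6*4)) = 8/(-2 + (4*J + 24)) = 8/(-2 + (24 + 4*J)) = 8/(22 + 4*J))
x(-14 - 1*12, F)² = (4/(11 + 2*(-14 - 1*12)))² = (4/(11 + 2*(-14 - 12)))² = (4/(11 + 2*(-26)))² = (4/(11 - 52))² = (4/(-41))² = (4*(-1/41))² = (-4/41)² = 16/1681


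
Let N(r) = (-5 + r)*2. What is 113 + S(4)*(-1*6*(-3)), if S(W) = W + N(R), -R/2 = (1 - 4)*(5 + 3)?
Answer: 1733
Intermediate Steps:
R = 48 (R = -2*(1 - 4)*(5 + 3) = -(-6)*8 = -2*(-24) = 48)
N(r) = -10 + 2*r
S(W) = 86 + W (S(W) = W + (-10 + 2*48) = W + (-10 + 96) = W + 86 = 86 + W)
113 + S(4)*(-1*6*(-3)) = 113 + (86 + 4)*(-1*6*(-3)) = 113 + 90*(-6*(-3)) = 113 + 90*18 = 113 + 1620 = 1733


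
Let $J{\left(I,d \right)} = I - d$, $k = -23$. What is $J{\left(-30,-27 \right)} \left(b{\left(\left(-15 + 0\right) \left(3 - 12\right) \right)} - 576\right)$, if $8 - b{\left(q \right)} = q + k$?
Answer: $2040$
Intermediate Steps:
$b{\left(q \right)} = 31 - q$ ($b{\left(q \right)} = 8 - \left(q - 23\right) = 8 - \left(-23 + q\right) = 31 - q$)
$J{\left(-30,-27 \right)} \left(b{\left(\left(-15 + 0\right) \left(3 - 12\right) \right)} - 576\right) = \left(-30 - -27\right) \left(\left(31 - \left(-15 + 0\right) \left(3 - 12\right)\right) - 576\right) = \left(-30 + 27\right) \left(\left(31 - \left(-15\right) \left(-9\right)\right) - 576\right) = - 3 \left(\left(31 - 135\right) - 576\right) = - 3 \left(-104 - 576\right) = \left(-3\right) \left(-680\right) = 2040$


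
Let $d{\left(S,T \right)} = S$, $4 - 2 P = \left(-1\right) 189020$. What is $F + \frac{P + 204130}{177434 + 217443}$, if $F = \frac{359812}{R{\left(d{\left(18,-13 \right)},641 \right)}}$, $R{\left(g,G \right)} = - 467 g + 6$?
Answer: $- \frac{262355057}{6234900} \approx -42.078$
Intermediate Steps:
$P = 94512$ ($P = 2 - \frac{\left(-1\right) 189020}{2} = 2 - -94510 = 2 + 94510 = 94512$)
$R{\left(g,G \right)} = 6 - 467 g$
$F = - \frac{89953}{2100}$ ($F = \frac{359812}{6 - 8406} = \frac{359812}{-8400} = 359812 \left(- \frac{1}{8400}\right) = - \frac{89953}{2100} \approx -42.835$)
$F + \frac{P + 204130}{177434 + 217443} = - \frac{89953}{2100} + \frac{94512 + 204130}{177434 + 217443} = - \frac{89953}{2100} + \frac{298642}{394877} = - \frac{89953}{2100} + 298642 \cdot \frac{1}{394877} = - \frac{89953}{2100} + \frac{15718}{20783} = - \frac{262355057}{6234900}$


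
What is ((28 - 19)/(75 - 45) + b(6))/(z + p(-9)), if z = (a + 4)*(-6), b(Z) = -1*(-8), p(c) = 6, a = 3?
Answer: -83/360 ≈ -0.23056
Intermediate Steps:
b(Z) = 8
z = -42 (z = (3 + 4)*(-6) = 7*(-6) = -42)
((28 - 19)/(75 - 45) + b(6))/(z + p(-9)) = ((28 - 19)/(75 - 45) + 8)/(-42 + 6) = (9/30 + 8)/(-36) = -(9*(1/30) + 8)/36 = -(3/10 + 8)/36 = -1/36*83/10 = -83/360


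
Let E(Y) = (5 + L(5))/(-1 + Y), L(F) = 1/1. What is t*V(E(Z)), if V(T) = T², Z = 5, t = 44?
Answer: 99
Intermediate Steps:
L(F) = 1
E(Y) = 6/(-1 + Y) (E(Y) = (5 + 1)/(-1 + Y) = 6/(-1 + Y))
t*V(E(Z)) = 44*(6/(-1 + 5))² = 44*(6/4)² = 44*(6*(¼))² = 44*(3/2)² = 44*(9/4) = 99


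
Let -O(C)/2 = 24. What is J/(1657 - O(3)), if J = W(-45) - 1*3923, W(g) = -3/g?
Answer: -58844/25575 ≈ -2.3008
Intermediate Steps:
O(C) = -48 (O(C) = -2*24 = -48)
J = -58844/15 (J = -3/(-45) - 1*3923 = -3*(-1/45) - 3923 = 1/15 - 3923 = -58844/15 ≈ -3922.9)
J/(1657 - O(3)) = -58844/(15*(1657 - 1*(-48))) = -58844/(15*(1657 + 48)) = -58844/15/1705 = -58844/15*1/1705 = -58844/25575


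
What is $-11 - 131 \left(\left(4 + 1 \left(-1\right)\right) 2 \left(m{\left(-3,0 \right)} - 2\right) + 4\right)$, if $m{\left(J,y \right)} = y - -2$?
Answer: $-535$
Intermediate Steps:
$m{\left(J,y \right)} = 2 + y$ ($m{\left(J,y \right)} = y + 2 = 2 + y$)
$-11 - 131 \left(\left(4 + 1 \left(-1\right)\right) 2 \left(m{\left(-3,0 \right)} - 2\right) + 4\right) = -11 - 131 \left(\left(4 + 1 \left(-1\right)\right) 2 \left(\left(2 + 0\right) - 2\right) + 4\right) = -11 - 131 \left(\left(4 - 1\right) 2 \left(2 - 2\right) + 4\right) = -11 - 131 \left(3 \cdot 2 \cdot 0 + 4\right) = -11 - 131 \left(3 \cdot 0 + 4\right) = -11 - 131 \left(0 + 4\right) = -11 - 524 = -535$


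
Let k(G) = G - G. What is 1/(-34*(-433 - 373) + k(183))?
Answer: 1/27404 ≈ 3.6491e-5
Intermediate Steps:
k(G) = 0
1/(-34*(-433 - 373) + k(183)) = 1/(-34*(-433 - 373) + 0) = 1/(-34*(-806) + 0) = 1/(27404 + 0) = 1/27404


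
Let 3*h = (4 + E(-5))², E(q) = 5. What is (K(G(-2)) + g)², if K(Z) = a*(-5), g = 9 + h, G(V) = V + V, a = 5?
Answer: 121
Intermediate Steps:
h = 27 (h = (4 + 5)²/3 = (⅓)*9² = (⅓)*81 = 27)
G(V) = 2*V
g = 36 (g = 9 + 27 = 36)
K(Z) = -25 (K(Z) = 5*(-5) = -25)
(K(G(-2)) + g)² = (-25 + 36)² = 11² = 121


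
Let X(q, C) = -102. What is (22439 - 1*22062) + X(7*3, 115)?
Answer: 275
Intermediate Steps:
(22439 - 1*22062) + X(7*3, 115) = (22439 - 1*22062) - 102 = (22439 - 22062) - 102 = 377 - 102 = 275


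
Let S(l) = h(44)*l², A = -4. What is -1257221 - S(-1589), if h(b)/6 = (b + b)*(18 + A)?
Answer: -18665473253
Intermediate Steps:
h(b) = 168*b (h(b) = 6*((b + b)*(18 - 4)) = 6*((2*b)*14) = 6*(28*b) = 168*b)
S(l) = 7392*l² (S(l) = (168*44)*l² = 7392*l²)
-1257221 - S(-1589) = -1257221 - 7392*(-1589)² = -1257221 - 7392*2524921 = -1257221 - 1*18664216032 = -1257221 - 18664216032 = -18665473253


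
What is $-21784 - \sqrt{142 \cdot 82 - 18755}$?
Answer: $-21784 - i \sqrt{7111} \approx -21784.0 - 84.327 i$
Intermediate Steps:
$-21784 - \sqrt{142 \cdot 82 - 18755} = -21784 - \sqrt{11644 - 18755} = -21784 - \sqrt{-7111} = -21784 - i \sqrt{7111}$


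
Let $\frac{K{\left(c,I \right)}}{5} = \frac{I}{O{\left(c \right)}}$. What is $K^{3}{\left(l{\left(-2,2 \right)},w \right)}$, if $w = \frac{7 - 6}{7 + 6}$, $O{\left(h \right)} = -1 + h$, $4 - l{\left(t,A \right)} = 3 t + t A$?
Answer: $\frac{125}{4826809} \approx 2.5897 \cdot 10^{-5}$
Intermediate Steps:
$l{\left(t,A \right)} = 4 - 3 t - A t$ ($l{\left(t,A \right)} = 4 - \left(3 t + t A\right) = 4 - \left(3 t + A t\right) = 4 - 3 t - A t$)
$w = \frac{1}{13}$ ($w = 1 \cdot \frac{1}{13} = \frac{1}{13} \approx 0.076923$)
$K{\left(c,I \right)} = \frac{5 I}{-1 + c}$ ($K{\left(c,I \right)} = 5 \frac{I}{-1 + c} = \frac{5 I}{-1 + c}$)
$K^{3}{\left(l{\left(-2,2 \right)},w \right)} = \left(5 \cdot \frac{1}{13} \frac{1}{-1 - \left(-10 - 4\right)}\right)^{3} = \left(5 \cdot \frac{1}{13} \frac{1}{-1 + \left(4 + 6 + 4\right)}\right)^{3} = \left(5 \cdot \frac{1}{13} \frac{1}{-1 + 14}\right)^{3} = \left(5 \cdot \frac{1}{13} \cdot \frac{1}{13}\right)^{3} = \left(\frac{5}{169}\right)^{3} = \frac{125}{4826809}$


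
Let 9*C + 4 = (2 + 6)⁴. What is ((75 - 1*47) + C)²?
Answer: 2096704/9 ≈ 2.3297e+5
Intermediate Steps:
C = 1364/3 (C = -4/9 + (2 + 6)⁴/9 = -4/9 + (⅑)*8⁴ = -4/9 + (⅑)*4096 = -4/9 + 4096/9 = 1364/3 ≈ 454.67)
((75 - 1*47) + C)² = ((75 - 1*47) + 1364/3)² = ((75 - 47) + 1364/3)² = (28 + 1364/3)² = (1448/3)² = 2096704/9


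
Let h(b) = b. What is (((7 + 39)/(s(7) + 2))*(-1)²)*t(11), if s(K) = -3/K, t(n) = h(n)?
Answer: 322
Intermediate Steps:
t(n) = n
(((7 + 39)/(s(7) + 2))*(-1)²)*t(11) = (((7 + 39)/(-3/7 + 2))*(-1)²)*11 = ((46/(-3*⅐ + 2))*1)*11 = ((46/(-3/7 + 2))*1)*11 = ((46/(11/7))*1)*11 = ((46*(7/11))*1)*11 = ((322/11)*1)*11 = (322/11)*11 = 322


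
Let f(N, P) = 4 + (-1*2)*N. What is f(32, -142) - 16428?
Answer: -16488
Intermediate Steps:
f(N, P) = 4 - 2*N
f(32, -142) - 16428 = (4 - 2*32) - 16428 = (4 - 64) - 16428 = -60 - 16428 = -16488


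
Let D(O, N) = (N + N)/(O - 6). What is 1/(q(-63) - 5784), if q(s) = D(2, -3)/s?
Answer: -42/242929 ≈ -0.00017289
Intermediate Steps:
D(O, N) = 2*N/(-6 + O) (D(O, N) = (2*N)/(-6 + O) = 2*N/(-6 + O))
q(s) = 3/(2*s) (q(s) = (2*(-3)/(-6 + 2))/s = (2*(-3)/(-4))/s = (2*(-3)*(-¼))/s = 3/(2*s))
1/(q(-63) - 5784) = 1/((3/2)/(-63) - 5784) = 1/((3/2)*(-1/63) - 5784) = 1/(-1/42 - 5784) = 1/(-242929/42) = -42/242929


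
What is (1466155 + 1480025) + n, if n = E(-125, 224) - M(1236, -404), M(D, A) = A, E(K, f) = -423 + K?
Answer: 2946036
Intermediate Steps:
n = -144 (n = (-423 - 125) - 1*(-404) = -548 + 404 = -144)
(1466155 + 1480025) + n = (1466155 + 1480025) - 144 = 2946180 - 144 = 2946036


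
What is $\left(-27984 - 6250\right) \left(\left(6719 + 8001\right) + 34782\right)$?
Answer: $-1694651468$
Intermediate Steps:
$\left(-27984 - 6250\right) \left(\left(6719 + 8001\right) + 34782\right) = - 34234 \left(14720 + 34782\right) = \left(-34234\right) 49502 = -1694651468$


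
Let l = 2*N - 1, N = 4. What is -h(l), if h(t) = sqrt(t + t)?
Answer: -sqrt(14) ≈ -3.7417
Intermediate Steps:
l = 7 (l = 2*4 - 1 = 8 - 1 = 7)
h(t) = sqrt(2)*sqrt(t) (h(t) = sqrt(2*t) = sqrt(2)*sqrt(t))
-h(l) = -sqrt(2)*sqrt(7) = -sqrt(14)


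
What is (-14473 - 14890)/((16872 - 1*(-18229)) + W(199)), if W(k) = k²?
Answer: -29363/74702 ≈ -0.39307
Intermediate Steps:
(-14473 - 14890)/((16872 - 1*(-18229)) + W(199)) = (-14473 - 14890)/((16872 - 1*(-18229)) + 199²) = -29363/((16872 + 18229) + 39601) = -29363/(35101 + 39601) = -29363/74702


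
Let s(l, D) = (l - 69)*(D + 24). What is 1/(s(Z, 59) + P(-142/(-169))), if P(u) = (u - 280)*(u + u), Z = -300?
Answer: -28561/888136299 ≈ -3.2158e-5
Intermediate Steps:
P(u) = 2*u*(-280 + u) (P(u) = (-280 + u)*(2*u) = 2*u*(-280 + u))
s(l, D) = (-69 + l)*(24 + D)
1/(s(Z, 59) + P(-142/(-169))) = 1/((-1656 - 69*59 + 24*(-300) + 59*(-300)) + 2*(-142/(-169))*(-280 - 142/(-169))) = 1/((-1656 - 4071 - 7200 - 17700) + 2*(-142*(-1/169))*(-280 - 142*(-1/169))) = 1/(-30627 + 2*(142/169)*(-280 + 142/169)) = 1/(-30627 + 2*(142/169)*(-47178/169)) = 1/(-30627 - 13398552/28561) = 1/(-888136299/28561) = -28561/888136299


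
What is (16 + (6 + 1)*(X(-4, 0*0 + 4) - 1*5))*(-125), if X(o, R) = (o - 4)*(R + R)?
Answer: 58375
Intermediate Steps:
X(o, R) = 2*R*(-4 + o) (X(o, R) = (-4 + o)*(2*R) = 2*R*(-4 + o))
(16 + (6 + 1)*(X(-4, 0*0 + 4) - 1*5))*(-125) = (16 + (6 + 1)*(2*(0*0 + 4)*(-4 - 4) - 1*5))*(-125) = (16 + 7*(2*(0 + 4)*(-8) - 5))*(-125) = (16 + 7*(2*4*(-8) - 5))*(-125) = (16 + 7*(-64 - 5))*(-125) = (16 + 7*(-69))*(-125) = (16 - 483)*(-125) = -467*(-125) = 58375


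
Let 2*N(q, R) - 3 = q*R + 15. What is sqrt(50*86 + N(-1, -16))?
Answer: sqrt(4317) ≈ 65.704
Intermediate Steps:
N(q, R) = 9 + R*q/2 (N(q, R) = 3/2 + (q*R + 15)/2 = 3/2 + (R*q + 15)/2 = 3/2 + (15 + R*q)/2 = 3/2 + (15/2 + R*q/2) = 9 + R*q/2)
sqrt(50*86 + N(-1, -16)) = sqrt(50*86 + (9 + (1/2)*(-16)*(-1))) = sqrt(4300 + (9 + 8)) = sqrt(4300 + 17) = sqrt(4317)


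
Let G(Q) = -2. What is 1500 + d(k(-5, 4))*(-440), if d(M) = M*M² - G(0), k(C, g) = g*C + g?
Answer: 1802860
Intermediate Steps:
k(C, g) = g + C*g (k(C, g) = C*g + g = g + C*g)
d(M) = 2 + M³ (d(M) = M*M² - 1*(-2) = M³ + 2 = 2 + M³)
1500 + d(k(-5, 4))*(-440) = 1500 + (2 + (4*(1 - 5))³)*(-440) = 1500 + (2 + (4*(-4))³)*(-440) = 1500 + (2 + (-16)³)*(-440) = 1500 + (2 - 4096)*(-440) = 1500 - 4094*(-440) = 1500 + 1801360 = 1802860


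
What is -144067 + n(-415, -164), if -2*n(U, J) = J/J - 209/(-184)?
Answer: -53017049/368 ≈ -1.4407e+5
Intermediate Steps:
n(U, J) = -393/368 (n(U, J) = -(J/J - 209/(-184))/2 = -(1 - 209*(-1/184))/2 = -(1 + 209/184)/2 = -1/2*393/184 = -393/368)
-144067 + n(-415, -164) = -144067 - 393/368 = -53017049/368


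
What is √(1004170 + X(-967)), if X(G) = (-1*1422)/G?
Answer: 2*√234747424051/967 ≈ 1002.1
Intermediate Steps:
X(G) = -1422/G
√(1004170 + X(-967)) = √(1004170 - 1422/(-967)) = √(1004170 - 1422*(-1/967)) = √(1004170 + 1422/967) = √(971033812/967) = 2*√234747424051/967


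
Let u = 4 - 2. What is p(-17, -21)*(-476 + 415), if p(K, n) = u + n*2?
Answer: 2440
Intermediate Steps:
u = 2
p(K, n) = 2 + 2*n (p(K, n) = 2 + n*2 = 2 + 2*n)
p(-17, -21)*(-476 + 415) = (2 + 2*(-21))*(-476 + 415) = (2 - 42)*(-61) = -40*(-61) = 2440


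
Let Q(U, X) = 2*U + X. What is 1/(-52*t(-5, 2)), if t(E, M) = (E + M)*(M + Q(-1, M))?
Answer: 1/312 ≈ 0.0032051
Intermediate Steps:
Q(U, X) = X + 2*U
t(E, M) = (-2 + 2*M)*(E + M) (t(E, M) = (E + M)*(M + (M + 2*(-1))) = (E + M)*(M + (M - 2)) = (E + M)*(M + (-2 + M)) = (E + M)*(-2 + 2*M) = (-2 + 2*M)*(E + M))
1/(-52*t(-5, 2)) = 1/(-52*(-2*(-5) - 2*2 + 2*2² + 2*(-5)*2)) = 1/(-52*(10 - 4 + 2*4 - 20)) = 1/(-52*(10 - 4 + 8 - 20)) = 1/(-52*(-6)) = 1/312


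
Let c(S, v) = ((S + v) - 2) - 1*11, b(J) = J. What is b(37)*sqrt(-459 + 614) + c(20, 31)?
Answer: 38 + 37*sqrt(155) ≈ 498.65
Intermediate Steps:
c(S, v) = -13 + S + v (c(S, v) = (-2 + S + v) - 11 = -13 + S + v)
b(37)*sqrt(-459 + 614) + c(20, 31) = 37*sqrt(-459 + 614) + (-13 + 20 + 31) = 37*sqrt(155) + 38 = 38 + 37*sqrt(155)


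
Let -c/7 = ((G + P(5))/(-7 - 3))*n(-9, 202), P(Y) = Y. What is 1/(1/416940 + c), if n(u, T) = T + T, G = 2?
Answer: 83388/165074885 ≈ 0.00050515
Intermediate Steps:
n(u, T) = 2*T
c = 9898/5 (c = -7*(2 + 5)/(-7 - 3)*2*202 = -7*7/(-10)*404 = -7*7*(-1/10)*404 = -(-49)*404/10 = -7*(-1414/5) = 9898/5 ≈ 1979.6)
1/(1/416940 + c) = 1/(1/416940 + 9898/5) = 1/(165074885/83388) = 83388/165074885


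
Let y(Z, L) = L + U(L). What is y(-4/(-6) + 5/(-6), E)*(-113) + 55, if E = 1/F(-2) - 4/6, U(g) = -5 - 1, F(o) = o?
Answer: 5189/6 ≈ 864.83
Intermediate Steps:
U(g) = -6
E = -7/6 (E = 1/(-2) - 4/6 = 1*(-1/2) - 4*1/6 = -1/2 - 2/3 = -7/6 ≈ -1.1667)
y(Z, L) = -6 + L (y(Z, L) = L - 6 = -6 + L)
y(-4/(-6) + 5/(-6), E)*(-113) + 55 = (-6 - 7/6)*(-113) + 55 = -43/6*(-113) + 55 = 4859/6 + 55 = 5189/6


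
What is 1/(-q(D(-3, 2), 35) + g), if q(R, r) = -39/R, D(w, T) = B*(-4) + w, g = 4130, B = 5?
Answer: 23/94951 ≈ 0.00024223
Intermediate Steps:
D(w, T) = -20 + w (D(w, T) = 5*(-4) + w = -20 + w)
1/(-q(D(-3, 2), 35) + g) = 1/(-(-39)/(-20 - 3) + 4130) = 1/(-(-39)/(-23) + 4130) = 1/(-(-39)*(-1)/23 + 4130) = 1/(-1*39/23 + 4130) = 1/(-39/23 + 4130) = 1/(94951/23) = 23/94951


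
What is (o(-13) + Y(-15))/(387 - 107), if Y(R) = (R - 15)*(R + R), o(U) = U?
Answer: 887/280 ≈ 3.1679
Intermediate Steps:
Y(R) = 2*R*(-15 + R) (Y(R) = (-15 + R)*(2*R) = 2*R*(-15 + R))
(o(-13) + Y(-15))/(387 - 107) = (-13 + 2*(-15)*(-15 - 15))/(387 - 107) = (-13 + 2*(-15)*(-30))/280 = (-13 + 900)/280 = (1/280)*887 = 887/280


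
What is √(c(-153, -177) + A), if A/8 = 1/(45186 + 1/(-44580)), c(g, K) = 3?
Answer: √12174042339263178483/2014391879 ≈ 1.7321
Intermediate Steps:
A = 356640/2014391879 (A = 8/(45186 + 1/(-44580)) = 8/(45186 - 1/44580) = 8/(2014391879/44580) = 8*(44580/2014391879) = 356640/2014391879 ≈ 0.00017705)
√(c(-153, -177) + A) = √(3 + 356640/2014391879) = √(6043532277/2014391879) = √12174042339263178483/2014391879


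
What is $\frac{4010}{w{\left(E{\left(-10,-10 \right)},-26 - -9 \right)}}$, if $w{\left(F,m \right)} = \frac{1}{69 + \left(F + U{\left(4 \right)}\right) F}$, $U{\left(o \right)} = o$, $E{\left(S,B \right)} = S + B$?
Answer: $1559890$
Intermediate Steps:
$E{\left(S,B \right)} = B + S$
$w{\left(F,m \right)} = \frac{1}{69 + F \left(4 + F\right)}$ ($w{\left(F,m \right)} = \frac{1}{69 + \left(F + 4\right) F} = \frac{1}{69 + \left(4 + F\right) F} = \frac{1}{69 + F \left(4 + F\right)}$)
$\frac{4010}{w{\left(E{\left(-10,-10 \right)},-26 - -9 \right)}} = \frac{4010}{\frac{1}{69 + \left(-10 - 10\right)^{2} + 4 \left(-10 - 10\right)}} = \frac{4010}{\frac{1}{69 + \left(-20\right)^{2} + 4 \left(-20\right)}} = \frac{4010}{\frac{1}{69 + 400 - 80}} = \frac{4010}{\frac{1}{389}} = 4010 \frac{1}{\frac{1}{389}} = 4010 \cdot 389 = 1559890$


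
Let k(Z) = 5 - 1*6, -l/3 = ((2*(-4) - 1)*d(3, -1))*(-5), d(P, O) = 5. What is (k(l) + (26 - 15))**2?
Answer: 100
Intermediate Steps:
l = -675 (l = -3*(2*(-4) - 1)*5*(-5) = -3*(-8 - 1)*5*(-5) = -3*(-9*5)*(-5) = -(-135)*(-5) = -3*225 = -675)
k(Z) = -1 (k(Z) = 5 - 6 = -1)
(k(l) + (26 - 15))**2 = (-1 + (26 - 15))**2 = (-1 + 11)**2 = 10**2 = 100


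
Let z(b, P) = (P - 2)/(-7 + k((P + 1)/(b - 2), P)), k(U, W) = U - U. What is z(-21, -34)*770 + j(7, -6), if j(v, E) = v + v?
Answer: 3974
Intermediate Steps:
k(U, W) = 0
j(v, E) = 2*v
z(b, P) = 2/7 - P/7 (z(b, P) = (P - 2)/(-7 + 0) = (-2 + P)/(-7) = (-2 + P)*(-1/7) = 2/7 - P/7)
z(-21, -34)*770 + j(7, -6) = (2/7 - 1/7*(-34))*770 + 2*7 = (2/7 + 34/7)*770 + 14 = (36/7)*770 + 14 = 3960 + 14 = 3974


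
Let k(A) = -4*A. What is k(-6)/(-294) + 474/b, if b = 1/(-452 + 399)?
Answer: -1230982/49 ≈ -25122.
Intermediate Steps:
b = -1/53 (b = 1/(-53) = -1/53 ≈ -0.018868)
k(-6)/(-294) + 474/b = -4*(-6)/(-294) + 474/(-1/53) = 24*(-1/294) + 474*(-53) = -4/49 - 25122 = -1230982/49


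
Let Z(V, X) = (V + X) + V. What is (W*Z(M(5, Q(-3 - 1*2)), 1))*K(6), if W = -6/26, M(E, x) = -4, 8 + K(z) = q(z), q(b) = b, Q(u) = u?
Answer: -42/13 ≈ -3.2308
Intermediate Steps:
K(z) = -8 + z
W = -3/13 (W = -6*1/26 = -3/13 ≈ -0.23077)
Z(V, X) = X + 2*V
(W*Z(M(5, Q(-3 - 1*2)), 1))*K(6) = (-3*(1 + 2*(-4))/13)*(-8 + 6) = -3*(1 - 8)/13*(-2) = -3/13*(-7)*(-2) = (21/13)*(-2) = -42/13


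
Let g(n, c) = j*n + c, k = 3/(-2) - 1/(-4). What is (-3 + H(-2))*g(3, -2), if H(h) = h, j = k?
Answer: 115/4 ≈ 28.750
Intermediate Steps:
k = -5/4 (k = 3*(-½) - 1*(-¼) = -3/2 + ¼ = -5/4 ≈ -1.2500)
j = -5/4 ≈ -1.2500
g(n, c) = c - 5*n/4 (g(n, c) = -5*n/4 + c = c - 5*n/4)
(-3 + H(-2))*g(3, -2) = (-3 - 2)*(-2 - 5/4*3) = -5*(-2 - 15/4) = -5*(-23/4) = 115/4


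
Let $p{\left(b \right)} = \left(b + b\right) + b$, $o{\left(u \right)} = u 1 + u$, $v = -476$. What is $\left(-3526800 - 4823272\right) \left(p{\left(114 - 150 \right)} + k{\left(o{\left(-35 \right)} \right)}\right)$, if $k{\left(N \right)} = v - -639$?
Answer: $-459253960$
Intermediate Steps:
$o{\left(u \right)} = 2 u$ ($o{\left(u \right)} = u + u = 2 u$)
$p{\left(b \right)} = 3 b$ ($p{\left(b \right)} = 2 b + b = 3 b$)
$k{\left(N \right)} = 163$ ($k{\left(N \right)} = -476 - -639 = -476 + 639 = 163$)
$\left(-3526800 - 4823272\right) \left(p{\left(114 - 150 \right)} + k{\left(o{\left(-35 \right)} \right)}\right) = \left(-3526800 - 4823272\right) \left(3 \left(114 - 150\right) + 163\right) = - 8350072 \left(3 \left(-36\right) + 163\right) = - 8350072 \left(-108 + 163\right) = \left(-8350072\right) 55 = -459253960$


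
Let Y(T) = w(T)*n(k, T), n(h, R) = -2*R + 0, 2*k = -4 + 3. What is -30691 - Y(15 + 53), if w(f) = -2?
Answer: -30963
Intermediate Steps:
k = -½ (k = (-4 + 3)/2 = (½)*(-1) = -½ ≈ -0.50000)
n(h, R) = -2*R
Y(T) = 4*T (Y(T) = -(-4)*T = 4*T)
-30691 - Y(15 + 53) = -30691 - 4*(15 + 53) = -30691 - 4*68 = -30691 - 1*272 = -30691 - 272 = -30963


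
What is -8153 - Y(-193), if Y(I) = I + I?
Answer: -7767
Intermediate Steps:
Y(I) = 2*I
-8153 - Y(-193) = -8153 - 2*(-193) = -8153 - 1*(-386) = -8153 + 386 = -7767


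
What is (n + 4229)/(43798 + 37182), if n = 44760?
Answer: 48989/80980 ≈ 0.60495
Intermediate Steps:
(n + 4229)/(43798 + 37182) = (44760 + 4229)/(43798 + 37182) = 48989/80980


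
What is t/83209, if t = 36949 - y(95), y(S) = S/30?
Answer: 221675/499254 ≈ 0.44401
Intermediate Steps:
y(S) = S/30 (y(S) = S*(1/30) = S/30)
t = 221675/6 (t = 36949 - 95/30 = 36949 - 1*19/6 = 36949 - 19/6 = 221675/6 ≈ 36946.)
t/83209 = (221675/6)/83209 = (221675/6)*(1/83209) = 221675/499254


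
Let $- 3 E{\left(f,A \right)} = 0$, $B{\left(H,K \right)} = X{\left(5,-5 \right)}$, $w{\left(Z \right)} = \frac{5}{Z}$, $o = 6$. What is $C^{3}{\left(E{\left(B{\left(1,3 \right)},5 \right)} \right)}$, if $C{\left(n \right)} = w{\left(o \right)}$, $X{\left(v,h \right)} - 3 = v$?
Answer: $\frac{125}{216} \approx 0.5787$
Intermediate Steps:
$X{\left(v,h \right)} = 3 + v$
$B{\left(H,K \right)} = 8$ ($B{\left(H,K \right)} = 3 + 5 = 8$)
$E{\left(f,A \right)} = 0$ ($E{\left(f,A \right)} = \left(- \frac{1}{3}\right) 0 = 0$)
$C{\left(n \right)} = \frac{5}{6}$
$C^{3}{\left(E{\left(B{\left(1,3 \right)},5 \right)} \right)} = \left(\frac{5}{6}\right)^{3} = \frac{125}{216}$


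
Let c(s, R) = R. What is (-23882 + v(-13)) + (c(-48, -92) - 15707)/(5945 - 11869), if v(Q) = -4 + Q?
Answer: -141561877/5924 ≈ -23896.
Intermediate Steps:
(-23882 + v(-13)) + (c(-48, -92) - 15707)/(5945 - 11869) = (-23882 + (-4 - 13)) + (-92 - 15707)/(5945 - 11869) = (-23882 - 17) - 15799/(-5924) = -23899 - 15799*(-1/5924) = -23899 + 15799/5924 = -141561877/5924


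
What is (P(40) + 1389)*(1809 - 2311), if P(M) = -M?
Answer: -677198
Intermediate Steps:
(P(40) + 1389)*(1809 - 2311) = (-1*40 + 1389)*(1809 - 2311) = (-40 + 1389)*(-502) = 1349*(-502) = -677198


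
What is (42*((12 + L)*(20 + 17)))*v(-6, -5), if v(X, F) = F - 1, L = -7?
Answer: -46620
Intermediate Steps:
v(X, F) = -1 + F
(42*((12 + L)*(20 + 17)))*v(-6, -5) = (42*((12 - 7)*(20 + 17)))*(-1 - 5) = (42*(5*37))*(-6) = (42*185)*(-6) = 7770*(-6) = -46620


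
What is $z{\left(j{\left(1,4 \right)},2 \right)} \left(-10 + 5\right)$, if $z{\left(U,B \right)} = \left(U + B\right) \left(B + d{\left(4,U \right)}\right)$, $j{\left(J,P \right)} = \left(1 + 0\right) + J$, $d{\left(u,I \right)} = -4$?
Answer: $40$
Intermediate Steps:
$j{\left(J,P \right)} = 1 + J$
$z{\left(U,B \right)} = \left(-4 + B\right) \left(B + U\right)$ ($z{\left(U,B \right)} = \left(U + B\right) \left(B - 4\right) = \left(B + U\right) \left(-4 + B\right) = \left(-4 + B\right) \left(B + U\right)$)
$z{\left(j{\left(1,4 \right)},2 \right)} \left(-10 + 5\right) = \left(2^{2} - 8 - 4 \left(1 + 1\right) + 2 \left(1 + 1\right)\right) \left(-10 + 5\right) = \left(4 - 8 - 8 + 2 \cdot 2\right) \left(-5\right) = \left(4 - 8 - 8 + 4\right) \left(-5\right) = \left(-8\right) \left(-5\right) = 40$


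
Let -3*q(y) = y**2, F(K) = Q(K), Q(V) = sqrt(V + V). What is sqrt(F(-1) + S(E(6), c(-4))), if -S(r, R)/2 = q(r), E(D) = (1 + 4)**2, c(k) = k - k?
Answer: sqrt(3750 + 9*I*sqrt(2))/3 ≈ 20.412 + 0.034641*I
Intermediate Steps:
c(k) = 0
E(D) = 25 (E(D) = 5**2 = 25)
Q(V) = sqrt(2)*sqrt(V) (Q(V) = sqrt(2*V) = sqrt(2)*sqrt(V))
F(K) = sqrt(2)*sqrt(K)
q(y) = -y**2/3
S(r, R) = 2*r**2/3 (S(r, R) = -(-2)*r**2/3 = 2*r**2/3)
sqrt(F(-1) + S(E(6), c(-4))) = sqrt(sqrt(2)*sqrt(-1) + (2/3)*25**2) = sqrt(sqrt(2)*I + (2/3)*625) = sqrt(I*sqrt(2) + 1250/3) = sqrt(1250/3 + I*sqrt(2))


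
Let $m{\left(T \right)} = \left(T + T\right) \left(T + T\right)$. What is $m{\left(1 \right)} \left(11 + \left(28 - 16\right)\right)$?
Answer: $92$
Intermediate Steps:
$m{\left(T \right)} = 4 T^{2}$ ($m{\left(T \right)} = 2 T 2 T = 4 T^{2}$)
$m{\left(1 \right)} \left(11 + \left(28 - 16\right)\right) = 4 \cdot 1^{2} \left(11 + \left(28 - 16\right)\right) = 4 \cdot 1 \left(11 + 12\right) = 4 \cdot 23 = 92$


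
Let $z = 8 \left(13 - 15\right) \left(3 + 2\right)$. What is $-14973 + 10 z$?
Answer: $-15773$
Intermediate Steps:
$z = -80$ ($z = 8 \left(\left(-2\right) 5\right) = 8 \left(-10\right) = -80$)
$-14973 + 10 z = -14973 + 10 \left(-80\right) = -14973 - 800 = -15773$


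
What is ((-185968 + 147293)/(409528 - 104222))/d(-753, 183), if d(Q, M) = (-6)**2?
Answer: -38675/10991016 ≈ -0.0035188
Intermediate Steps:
d(Q, M) = 36
((-185968 + 147293)/(409528 - 104222))/d(-753, 183) = ((-185968 + 147293)/(409528 - 104222))/36 = -38675/305306*(1/36) = -38675*1/305306*(1/36) = -38675/305306*1/36 = -38675/10991016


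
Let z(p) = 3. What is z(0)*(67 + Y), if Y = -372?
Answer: -915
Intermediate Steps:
z(0)*(67 + Y) = 3*(67 - 372) = 3*(-305) = -915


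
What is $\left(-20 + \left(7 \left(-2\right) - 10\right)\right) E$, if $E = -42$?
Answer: $1848$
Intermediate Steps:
$\left(-20 + \left(7 \left(-2\right) - 10\right)\right) E = \left(-20 + \left(7 \left(-2\right) - 10\right)\right) \left(-42\right) = \left(-20 - 24\right) \left(-42\right) = \left(-44\right) \left(-42\right) = 1848$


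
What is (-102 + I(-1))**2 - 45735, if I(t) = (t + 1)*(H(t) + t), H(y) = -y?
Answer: -35331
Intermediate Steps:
I(t) = 0 (I(t) = (t + 1)*(-t + t) = (1 + t)*0 = 0)
(-102 + I(-1))**2 - 45735 = (-102 + 0)**2 - 45735 = (-102)**2 - 45735 = 10404 - 45735 = -35331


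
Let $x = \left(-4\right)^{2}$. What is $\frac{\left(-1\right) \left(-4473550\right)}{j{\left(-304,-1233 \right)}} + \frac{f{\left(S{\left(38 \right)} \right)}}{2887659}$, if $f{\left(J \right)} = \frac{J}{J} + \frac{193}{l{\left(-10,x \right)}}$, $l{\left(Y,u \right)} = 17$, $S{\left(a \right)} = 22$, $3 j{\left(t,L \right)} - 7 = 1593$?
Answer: $\frac{4392149554853}{523628832} \approx 8387.9$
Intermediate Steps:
$j{\left(t,L \right)} = \frac{1600}{3}$ ($j{\left(t,L \right)} = \frac{7}{3} + \frac{1}{3} \cdot 1593 = \frac{7}{3} + 531 = \frac{1600}{3}$)
$x = 16$
$f{\left(J \right)} = \frac{210}{17}$ ($f{\left(J \right)} = \frac{J}{J} + \frac{193}{17} = 1 + 193 \cdot \frac{1}{17} = 1 + \frac{193}{17} = \frac{210}{17}$)
$\frac{\left(-1\right) \left(-4473550\right)}{j{\left(-304,-1233 \right)}} + \frac{f{\left(S{\left(38 \right)} \right)}}{2887659} = \frac{\left(-1\right) \left(-4473550\right)}{\frac{1600}{3}} + \frac{210}{17 \cdot 2887659} = 4473550 \cdot \frac{3}{1600} + \frac{210}{17} \cdot \frac{1}{2887659} = \frac{268413}{32} + \frac{70}{16363401} = \frac{4392149554853}{523628832}$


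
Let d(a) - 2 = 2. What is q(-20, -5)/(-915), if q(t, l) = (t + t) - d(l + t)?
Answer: 44/915 ≈ 0.048087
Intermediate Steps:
d(a) = 4 (d(a) = 2 + 2 = 4)
q(t, l) = -4 + 2*t (q(t, l) = (t + t) - 1*4 = 2*t - 4 = -4 + 2*t)
q(-20, -5)/(-915) = (-4 + 2*(-20))/(-915) = (-4 - 40)*(-1/915) = -44*(-1/915) = 44/915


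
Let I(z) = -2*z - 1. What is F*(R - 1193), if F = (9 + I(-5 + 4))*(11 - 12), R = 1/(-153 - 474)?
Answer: 7480120/627 ≈ 11930.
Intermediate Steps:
I(z) = -1 - 2*z
R = -1/627 (R = 1/(-627) = -1/627 ≈ -0.0015949)
F = -10 (F = (9 + (-1 - 2*(-5 + 4)))*(11 - 12) = (9 + (-1 - 2*(-1)))*(-1) = (9 + (-1 + 2))*(-1) = (9 + 1)*(-1) = 10*(-1) = -10)
F*(R - 1193) = -10*(-1/627 - 1193) = -10*(-748012/627) = 7480120/627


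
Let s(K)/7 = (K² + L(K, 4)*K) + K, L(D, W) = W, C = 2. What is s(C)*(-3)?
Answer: -294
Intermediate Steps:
s(K) = 7*K² + 35*K (s(K) = 7*((K² + 4*K) + K) = 7*(K² + 5*K) = 7*K² + 35*K)
s(C)*(-3) = (7*2*(5 + 2))*(-3) = (7*2*7)*(-3) = 98*(-3) = -294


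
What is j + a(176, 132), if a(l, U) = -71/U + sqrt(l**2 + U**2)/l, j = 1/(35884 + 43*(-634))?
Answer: 33775/47421 ≈ 0.71224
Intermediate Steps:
j = 1/8622 (j = 1/(35884 - 27262) = 1/8622 ≈ 0.00011598)
a(l, U) = -71/U + sqrt(U**2 + l**2)/l
j + a(176, 132) = 1/8622 + (-71/132 + sqrt(132**2 + 176**2)/176) = 1/8622 + (-71*1/132 + sqrt(17424 + 30976)/176) = 1/8622 + (-71/132 + sqrt(48400)/176) = 1/8622 + (-71/132 + (1/176)*220) = 1/8622 + (-71/132 + 5/4) = 1/8622 + 47/66 = 33775/47421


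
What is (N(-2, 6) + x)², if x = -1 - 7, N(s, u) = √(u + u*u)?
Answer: (8 - √42)² ≈ 2.3081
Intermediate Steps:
N(s, u) = √(u + u²)
x = -8
(N(-2, 6) + x)² = (√(6*(1 + 6)) - 8)² = (√(6*7) - 8)² = (√42 - 8)² = (-8 + √42)²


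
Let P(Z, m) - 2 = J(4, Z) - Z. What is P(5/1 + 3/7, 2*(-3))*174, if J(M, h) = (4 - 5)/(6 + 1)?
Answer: -4350/7 ≈ -621.43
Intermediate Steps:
J(M, h) = -1/7
P(Z, m) = 13/7 - Z (P(Z, m) = 2 + (-1/7 - Z) = 13/7 - Z)
P(5/1 + 3/7, 2*(-3))*174 = (13/7 - (5/1 + 3/7))*174 = (13/7 - (5*1 + 3*(1/7)))*174 = (13/7 - (5 + 3/7))*174 = (13/7 - 1*38/7)*174 = (13/7 - 38/7)*174 = -25/7*174 = -4350/7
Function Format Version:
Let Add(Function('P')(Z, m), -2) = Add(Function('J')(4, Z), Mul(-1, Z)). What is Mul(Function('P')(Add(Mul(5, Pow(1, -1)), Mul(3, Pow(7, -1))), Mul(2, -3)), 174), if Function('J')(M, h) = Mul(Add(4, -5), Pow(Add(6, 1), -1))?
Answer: Rational(-4350, 7) ≈ -621.43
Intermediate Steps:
Function('J')(M, h) = Rational(-1, 7) (Function('J')(M, h) = Mul(-1, Pow(7, -1)) = Mul(-1, Rational(1, 7)) = Rational(-1, 7))
Function('P')(Z, m) = Add(Rational(13, 7), Mul(-1, Z)) (Function('P')(Z, m) = Add(2, Add(Rational(-1, 7), Mul(-1, Z))) = Add(Rational(13, 7), Mul(-1, Z)))
Mul(Function('P')(Add(Mul(5, Pow(1, -1)), Mul(3, Pow(7, -1))), Mul(2, -3)), 174) = Mul(Add(Rational(13, 7), Mul(-1, Add(Mul(5, Pow(1, -1)), Mul(3, Pow(7, -1))))), 174) = Mul(Add(Rational(13, 7), Mul(-1, Add(Mul(5, 1), Mul(3, Rational(1, 7))))), 174) = Mul(Add(Rational(13, 7), Mul(-1, Add(5, Rational(3, 7)))), 174) = Mul(Add(Rational(13, 7), Mul(-1, Rational(38, 7))), 174) = Mul(Add(Rational(13, 7), Rational(-38, 7)), 174) = Mul(Rational(-25, 7), 174) = Rational(-4350, 7)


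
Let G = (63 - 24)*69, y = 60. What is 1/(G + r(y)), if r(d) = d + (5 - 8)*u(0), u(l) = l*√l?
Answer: 1/2751 ≈ 0.00036350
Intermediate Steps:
G = 2691 (G = 39*69 = 2691)
u(l) = l^(3/2)
r(d) = d (r(d) = d + (5 - 8)*0^(3/2) = d - 3*0 = d + 0 = d)
1/(G + r(y)) = 1/(2691 + 60) = 1/2751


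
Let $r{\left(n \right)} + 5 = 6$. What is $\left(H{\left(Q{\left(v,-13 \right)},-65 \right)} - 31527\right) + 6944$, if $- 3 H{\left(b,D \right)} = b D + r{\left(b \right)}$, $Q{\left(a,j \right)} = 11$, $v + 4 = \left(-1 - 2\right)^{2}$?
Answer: $-24345$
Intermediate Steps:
$r{\left(n \right)} = 1$ ($r{\left(n \right)} = -5 + 6 = 1$)
$v = 5$ ($v = -4 + \left(-1 - 2\right)^{2} = -4 + \left(-3\right)^{2} = -4 + 9 = 5$)
$H{\left(b,D \right)} = - \frac{1}{3} - \frac{D b}{3}$ ($H{\left(b,D \right)} = - \frac{b D + 1}{3} = - \frac{D b + 1}{3} = - \frac{1 + D b}{3} = - \frac{1}{3} - \frac{D b}{3}$)
$\left(H{\left(Q{\left(v,-13 \right)},-65 \right)} - 31527\right) + 6944 = \left(\left(- \frac{1}{3} - \left(- \frac{65}{3}\right) 11\right) - 31527\right) + 6944 = \left(\left(- \frac{1}{3} + \frac{715}{3}\right) - 31527\right) + 6944 = \left(238 - 31527\right) + 6944 = -31289 + 6944 = -24345$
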